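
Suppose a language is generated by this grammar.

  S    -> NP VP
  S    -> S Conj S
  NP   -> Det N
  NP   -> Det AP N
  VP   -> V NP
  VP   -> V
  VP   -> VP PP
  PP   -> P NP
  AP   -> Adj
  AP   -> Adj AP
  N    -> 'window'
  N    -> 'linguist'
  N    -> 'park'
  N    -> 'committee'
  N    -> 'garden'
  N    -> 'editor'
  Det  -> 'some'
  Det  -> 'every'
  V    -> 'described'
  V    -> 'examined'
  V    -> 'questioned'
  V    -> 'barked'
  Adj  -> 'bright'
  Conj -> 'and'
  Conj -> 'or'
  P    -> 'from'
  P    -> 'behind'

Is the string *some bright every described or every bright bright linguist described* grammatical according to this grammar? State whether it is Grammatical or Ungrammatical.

Ungrammatical

An Adj word can never sit immediately before a Det word in any string this grammar generates, so the substring 'bright every' rules out a derivation.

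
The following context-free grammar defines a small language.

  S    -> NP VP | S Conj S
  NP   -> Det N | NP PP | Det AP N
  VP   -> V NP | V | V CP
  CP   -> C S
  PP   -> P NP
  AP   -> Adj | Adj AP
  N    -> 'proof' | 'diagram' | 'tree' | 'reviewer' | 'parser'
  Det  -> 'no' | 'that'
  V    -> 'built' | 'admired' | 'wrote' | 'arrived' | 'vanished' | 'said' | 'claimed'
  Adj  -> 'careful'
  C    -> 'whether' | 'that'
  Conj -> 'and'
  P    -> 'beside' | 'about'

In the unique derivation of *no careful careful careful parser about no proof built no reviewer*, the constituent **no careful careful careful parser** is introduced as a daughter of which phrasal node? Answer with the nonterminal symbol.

[S [NP [NP [Det no] [AP [Adj careful] [AP [Adj careful] [AP [Adj careful]]]] [N parser]] [PP [P about] [NP [Det no] [N proof]]]] [VP [V built] [NP [Det no] [N reviewer]]]]
The span 'no careful careful careful parser' is the NP node built by NP → Det AP N.
Its mother is the NP built by NP → NP PP.

NP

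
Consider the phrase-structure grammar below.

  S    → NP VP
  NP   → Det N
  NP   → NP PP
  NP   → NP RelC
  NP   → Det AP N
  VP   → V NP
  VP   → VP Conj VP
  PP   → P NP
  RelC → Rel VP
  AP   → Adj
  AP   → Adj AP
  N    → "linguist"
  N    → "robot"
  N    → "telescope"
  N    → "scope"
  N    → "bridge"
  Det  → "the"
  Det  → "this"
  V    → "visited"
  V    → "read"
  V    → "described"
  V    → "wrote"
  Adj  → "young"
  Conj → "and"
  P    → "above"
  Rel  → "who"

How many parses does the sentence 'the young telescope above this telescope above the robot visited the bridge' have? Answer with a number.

2

The two bracketings:
[S [NP [NP [Det the] [AP [Adj young]] [N telescope]] [PP [P above] [NP [NP [Det this] [N telescope]] [PP [P above] [NP [Det the] [N robot]]]]]] [VP [V visited] [NP [Det the] [N bridge]]]]
[S [NP [NP [NP [Det the] [AP [Adj young]] [N telescope]] [PP [P above] [NP [Det this] [N telescope]]]] [PP [P above] [NP [Det the] [N robot]]]] [VP [V visited] [NP [Det the] [N bridge]]]]
The trees differ in how a recursive rule is bracketed over the same span.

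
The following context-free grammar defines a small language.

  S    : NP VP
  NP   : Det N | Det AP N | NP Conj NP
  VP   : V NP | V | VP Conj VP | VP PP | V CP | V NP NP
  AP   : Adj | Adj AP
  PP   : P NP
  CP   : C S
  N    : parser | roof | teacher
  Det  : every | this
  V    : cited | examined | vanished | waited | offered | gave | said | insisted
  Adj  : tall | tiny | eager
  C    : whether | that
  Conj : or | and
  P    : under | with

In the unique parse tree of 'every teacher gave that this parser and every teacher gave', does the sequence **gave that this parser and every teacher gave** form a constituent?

[S [NP [Det every] [N teacher]] [VP [V gave] [CP [C that] [S [NP [NP [Det this] [N parser]] [Conj and] [NP [Det every] [N teacher]]] [VP [V gave]]]]]]
The words 'gave that this parser and every teacher gave' are exhaustively dominated by a single VP node (built by VP → V CP), so they form a constituent.

Yes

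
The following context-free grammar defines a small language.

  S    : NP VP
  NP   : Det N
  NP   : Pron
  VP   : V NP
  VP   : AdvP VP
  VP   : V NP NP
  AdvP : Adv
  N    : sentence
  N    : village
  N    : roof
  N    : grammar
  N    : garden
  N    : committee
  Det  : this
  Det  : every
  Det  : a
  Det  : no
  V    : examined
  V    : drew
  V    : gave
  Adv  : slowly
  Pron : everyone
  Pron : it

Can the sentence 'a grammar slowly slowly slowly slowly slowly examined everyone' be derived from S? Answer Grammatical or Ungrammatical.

[S [NP [Det a] [N grammar]] [VP [AdvP [Adv slowly]] [VP [AdvP [Adv slowly]] [VP [AdvP [Adv slowly]] [VP [AdvP [Adv slowly]] [VP [AdvP [Adv slowly]] [VP [V examined] [NP [Pron everyone]]]]]]]]]
Every word is introduced by a lexical rule and the phrasal rules combine the resulting categories into a single S.

Grammatical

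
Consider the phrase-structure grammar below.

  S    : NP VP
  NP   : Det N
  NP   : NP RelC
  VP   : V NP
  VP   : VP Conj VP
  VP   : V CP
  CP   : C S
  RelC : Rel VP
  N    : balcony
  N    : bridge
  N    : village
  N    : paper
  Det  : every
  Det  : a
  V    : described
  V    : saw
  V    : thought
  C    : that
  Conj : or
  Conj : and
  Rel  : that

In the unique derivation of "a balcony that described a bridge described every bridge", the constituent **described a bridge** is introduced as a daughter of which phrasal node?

[S [NP [NP [Det a] [N balcony]] [RelC [Rel that] [VP [V described] [NP [Det a] [N bridge]]]]] [VP [V described] [NP [Det every] [N bridge]]]]
The span 'described a bridge' is the VP node built by VP → V NP.
Its mother is the RelC built by RelC → Rel VP.

RelC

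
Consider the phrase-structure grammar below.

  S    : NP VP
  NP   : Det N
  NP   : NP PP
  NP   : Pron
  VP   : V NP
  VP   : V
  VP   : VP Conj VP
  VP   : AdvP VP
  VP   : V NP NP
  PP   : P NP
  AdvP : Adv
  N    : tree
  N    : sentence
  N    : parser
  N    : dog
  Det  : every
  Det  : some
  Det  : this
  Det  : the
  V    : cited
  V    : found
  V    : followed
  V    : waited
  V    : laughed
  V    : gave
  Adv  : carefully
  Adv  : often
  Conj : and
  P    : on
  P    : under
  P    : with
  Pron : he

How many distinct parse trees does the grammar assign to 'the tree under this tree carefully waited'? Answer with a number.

[S [NP [NP [Det the] [N tree]] [PP [P under] [NP [Det this] [N tree]]]] [VP [AdvP [Adv carefully]] [VP [V waited]]]]
No rule offers an alternative attachment or grouping for any span, so this is the only derivation.

1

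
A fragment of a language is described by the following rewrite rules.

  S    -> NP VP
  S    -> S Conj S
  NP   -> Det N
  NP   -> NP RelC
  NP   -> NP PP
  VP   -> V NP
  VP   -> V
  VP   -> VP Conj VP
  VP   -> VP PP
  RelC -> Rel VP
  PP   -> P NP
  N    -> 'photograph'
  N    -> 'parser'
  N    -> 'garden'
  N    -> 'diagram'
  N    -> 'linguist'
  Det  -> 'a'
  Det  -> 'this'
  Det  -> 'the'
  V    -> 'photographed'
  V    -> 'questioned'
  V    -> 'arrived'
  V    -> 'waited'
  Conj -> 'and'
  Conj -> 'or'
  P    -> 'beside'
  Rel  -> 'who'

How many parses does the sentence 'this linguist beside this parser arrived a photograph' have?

1

[S [NP [NP [Det this] [N linguist]] [PP [P beside] [NP [Det this] [N parser]]]] [VP [V arrived] [NP [Det a] [N photograph]]]]
No rule offers an alternative attachment or grouping for any span, so this is the only derivation.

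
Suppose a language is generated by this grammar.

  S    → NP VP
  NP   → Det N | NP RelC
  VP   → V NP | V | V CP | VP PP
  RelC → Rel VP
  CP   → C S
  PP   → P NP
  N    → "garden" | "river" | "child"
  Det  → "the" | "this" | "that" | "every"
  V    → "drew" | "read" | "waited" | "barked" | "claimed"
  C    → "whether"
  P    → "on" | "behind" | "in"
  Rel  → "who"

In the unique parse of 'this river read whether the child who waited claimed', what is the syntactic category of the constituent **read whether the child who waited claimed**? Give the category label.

VP

[S [NP [Det this] [N river]] [VP [V read] [CP [C whether] [S [NP [NP [Det the] [N child]] [RelC [Rel who] [VP [V waited]]]] [VP [V claimed]]]]]]
The span 'read whether the child who waited claimed' is the VP node built by VP → V CP.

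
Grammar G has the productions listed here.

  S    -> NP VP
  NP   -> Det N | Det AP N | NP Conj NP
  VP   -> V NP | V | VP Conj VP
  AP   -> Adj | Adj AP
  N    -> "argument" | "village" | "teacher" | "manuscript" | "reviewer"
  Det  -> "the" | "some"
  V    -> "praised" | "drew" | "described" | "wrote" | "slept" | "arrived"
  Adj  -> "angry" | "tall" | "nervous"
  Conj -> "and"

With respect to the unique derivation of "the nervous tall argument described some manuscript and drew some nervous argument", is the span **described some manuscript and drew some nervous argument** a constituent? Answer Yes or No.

[S [NP [Det the] [AP [Adj nervous] [AP [Adj tall]]] [N argument]] [VP [VP [V described] [NP [Det some] [N manuscript]]] [Conj and] [VP [V drew] [NP [Det some] [AP [Adj nervous]] [N argument]]]]]
The words 'described some manuscript and drew some nervous argument' are exhaustively dominated by a single VP node (built by VP → VP Conj VP), so they form a constituent.

Yes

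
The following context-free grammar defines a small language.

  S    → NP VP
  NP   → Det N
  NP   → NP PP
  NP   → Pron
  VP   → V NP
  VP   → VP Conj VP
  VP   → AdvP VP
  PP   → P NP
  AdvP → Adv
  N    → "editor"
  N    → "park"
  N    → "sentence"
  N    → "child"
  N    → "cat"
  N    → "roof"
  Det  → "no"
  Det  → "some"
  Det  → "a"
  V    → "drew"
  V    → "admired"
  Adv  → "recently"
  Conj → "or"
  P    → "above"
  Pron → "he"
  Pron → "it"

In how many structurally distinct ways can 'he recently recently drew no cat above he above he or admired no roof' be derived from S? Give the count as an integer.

Two of the 6 distinct bracketings:
[S [NP [Pron he]] [VP [VP [AdvP [Adv recently]] [VP [AdvP [Adv recently]] [VP [V drew] [NP [NP [Det no] [N cat]] [PP [P above] [NP [NP [Pron he]] [PP [P above] [NP [Pron he]]]]]]]]] [Conj or] [VP [V admired] [NP [Det no] [N roof]]]]]
[S [NP [Pron he]] [VP [VP [AdvP [Adv recently]] [VP [AdvP [Adv recently]] [VP [V drew] [NP [NP [NP [Det no] [N cat]] [PP [P above] [NP [Pron he]]]] [PP [P above] [NP [Pron he]]]]]]] [Conj or] [VP [V admired] [NP [Det no] [N roof]]]]]
The trees differ in how a recursive rule is bracketed over the same span.

6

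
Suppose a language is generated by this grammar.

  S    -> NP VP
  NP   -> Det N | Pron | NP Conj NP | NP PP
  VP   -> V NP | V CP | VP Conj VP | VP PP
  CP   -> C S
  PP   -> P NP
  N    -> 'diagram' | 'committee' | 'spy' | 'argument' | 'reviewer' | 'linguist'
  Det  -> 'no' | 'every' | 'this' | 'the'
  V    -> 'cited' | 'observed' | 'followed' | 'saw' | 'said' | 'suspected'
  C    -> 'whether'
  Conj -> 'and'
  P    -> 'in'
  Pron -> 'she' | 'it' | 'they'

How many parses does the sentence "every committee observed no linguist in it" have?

2

The two bracketings:
[S [NP [Det every] [N committee]] [VP [V observed] [NP [NP [Det no] [N linguist]] [PP [P in] [NP [Pron it]]]]]]
[S [NP [Det every] [N committee]] [VP [VP [V observed] [NP [Det no] [N linguist]]] [PP [P in] [NP [Pron it]]]]]
The difference turns on whether NP → NP PP is used at the relevant span, versus an alternative expansion of NP.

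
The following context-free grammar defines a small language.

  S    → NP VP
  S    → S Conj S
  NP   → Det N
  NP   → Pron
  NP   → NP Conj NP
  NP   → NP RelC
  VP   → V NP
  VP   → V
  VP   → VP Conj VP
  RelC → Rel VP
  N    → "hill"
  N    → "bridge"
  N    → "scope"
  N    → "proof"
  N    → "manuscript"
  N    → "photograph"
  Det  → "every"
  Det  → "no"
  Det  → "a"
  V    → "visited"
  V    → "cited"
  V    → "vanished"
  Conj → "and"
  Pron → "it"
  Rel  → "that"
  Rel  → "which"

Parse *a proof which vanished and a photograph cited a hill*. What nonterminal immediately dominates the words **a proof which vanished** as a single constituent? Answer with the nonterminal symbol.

NP

[S [NP [NP [NP [Det a] [N proof]] [RelC [Rel which] [VP [V vanished]]]] [Conj and] [NP [Det a] [N photograph]]] [VP [V cited] [NP [Det a] [N hill]]]]
The span 'a proof which vanished' is the NP node built by NP → NP RelC.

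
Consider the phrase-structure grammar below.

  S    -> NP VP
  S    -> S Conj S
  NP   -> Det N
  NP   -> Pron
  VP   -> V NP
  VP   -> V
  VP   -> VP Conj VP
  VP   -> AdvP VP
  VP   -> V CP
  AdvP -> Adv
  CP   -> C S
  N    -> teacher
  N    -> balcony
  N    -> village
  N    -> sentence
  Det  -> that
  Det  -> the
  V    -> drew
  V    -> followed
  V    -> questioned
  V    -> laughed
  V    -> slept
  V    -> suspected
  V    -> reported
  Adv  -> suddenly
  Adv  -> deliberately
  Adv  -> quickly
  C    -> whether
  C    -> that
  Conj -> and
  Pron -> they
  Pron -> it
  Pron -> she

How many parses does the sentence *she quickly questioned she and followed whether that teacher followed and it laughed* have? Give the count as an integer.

Two of the 4 distinct bracketings:
[S [NP [Pron she]] [VP [VP [AdvP [Adv quickly]] [VP [V questioned] [NP [Pron she]]]] [Conj and] [VP [V followed] [CP [C whether] [S [S [NP [Det that] [N teacher]] [VP [V followed]]] [Conj and] [S [NP [Pron it]] [VP [V laughed]]]]]]]]
[S [NP [Pron she]] [VP [AdvP [Adv quickly]] [VP [VP [V questioned] [NP [Pron she]]] [Conj and] [VP [V followed] [CP [C whether] [S [S [NP [Det that] [N teacher]] [VP [V followed]]] [Conj and] [S [NP [Pron it]] [VP [V laughed]]]]]]]]]
The trees differ in how a recursive rule is bracketed over the same span.

4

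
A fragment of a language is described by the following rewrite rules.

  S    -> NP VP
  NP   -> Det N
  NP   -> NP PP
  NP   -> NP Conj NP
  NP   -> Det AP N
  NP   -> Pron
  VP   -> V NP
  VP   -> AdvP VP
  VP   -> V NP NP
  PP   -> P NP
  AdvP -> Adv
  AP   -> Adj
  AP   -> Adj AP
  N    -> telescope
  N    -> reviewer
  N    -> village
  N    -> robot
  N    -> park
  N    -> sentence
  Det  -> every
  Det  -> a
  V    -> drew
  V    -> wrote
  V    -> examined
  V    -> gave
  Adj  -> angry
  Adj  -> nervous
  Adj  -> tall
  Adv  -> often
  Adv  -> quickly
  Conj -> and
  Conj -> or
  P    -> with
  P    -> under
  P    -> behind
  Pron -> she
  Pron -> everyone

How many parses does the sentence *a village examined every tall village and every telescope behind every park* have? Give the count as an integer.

2

The two bracketings:
[S [NP [Det a] [N village]] [VP [V examined] [NP [NP [NP [Det every] [AP [Adj tall]] [N village]] [Conj and] [NP [Det every] [N telescope]]] [PP [P behind] [NP [Det every] [N park]]]]]]
[S [NP [Det a] [N village]] [VP [V examined] [NP [NP [Det every] [AP [Adj tall]] [N village]] [Conj and] [NP [NP [Det every] [N telescope]] [PP [P behind] [NP [Det every] [N park]]]]]]]
The trees differ in how a recursive rule is bracketed over the same span.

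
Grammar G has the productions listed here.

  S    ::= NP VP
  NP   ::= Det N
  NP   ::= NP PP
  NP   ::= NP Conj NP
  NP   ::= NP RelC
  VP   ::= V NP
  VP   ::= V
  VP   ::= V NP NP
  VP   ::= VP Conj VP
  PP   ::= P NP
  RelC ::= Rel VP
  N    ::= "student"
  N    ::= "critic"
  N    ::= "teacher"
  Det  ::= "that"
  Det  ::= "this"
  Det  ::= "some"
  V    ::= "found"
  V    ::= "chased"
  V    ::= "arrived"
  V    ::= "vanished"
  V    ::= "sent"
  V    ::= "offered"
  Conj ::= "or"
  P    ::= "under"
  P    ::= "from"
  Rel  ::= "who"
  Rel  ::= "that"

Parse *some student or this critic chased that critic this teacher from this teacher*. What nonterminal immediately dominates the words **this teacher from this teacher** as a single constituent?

NP

S
  NP
    NP
      Det: some
      N: student
    Conj: or
    NP
      Det: this
      N: critic
  VP
    V: chased
    NP
      Det: that
      N: critic
    NP
      NP
        Det: this
        N: teacher
      PP
        P: from
        NP
          Det: this
          N: teacher
The span 'this teacher from this teacher' is the NP node built by NP → NP PP.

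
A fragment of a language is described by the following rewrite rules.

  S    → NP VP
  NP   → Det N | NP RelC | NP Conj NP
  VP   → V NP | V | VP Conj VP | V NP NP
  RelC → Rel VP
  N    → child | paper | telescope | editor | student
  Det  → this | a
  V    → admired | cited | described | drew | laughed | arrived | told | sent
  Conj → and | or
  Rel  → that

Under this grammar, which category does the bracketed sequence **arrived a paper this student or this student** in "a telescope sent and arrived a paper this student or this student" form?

VP

S
  NP
    Det: a
    N: telescope
  VP
    VP
      V: sent
    Conj: and
    VP
      V: arrived
      NP
        Det: a
        N: paper
      NP
        NP
          Det: this
          N: student
        Conj: or
        NP
          Det: this
          N: student
The span 'arrived a paper this student or this student' is the VP node built by VP → V NP NP.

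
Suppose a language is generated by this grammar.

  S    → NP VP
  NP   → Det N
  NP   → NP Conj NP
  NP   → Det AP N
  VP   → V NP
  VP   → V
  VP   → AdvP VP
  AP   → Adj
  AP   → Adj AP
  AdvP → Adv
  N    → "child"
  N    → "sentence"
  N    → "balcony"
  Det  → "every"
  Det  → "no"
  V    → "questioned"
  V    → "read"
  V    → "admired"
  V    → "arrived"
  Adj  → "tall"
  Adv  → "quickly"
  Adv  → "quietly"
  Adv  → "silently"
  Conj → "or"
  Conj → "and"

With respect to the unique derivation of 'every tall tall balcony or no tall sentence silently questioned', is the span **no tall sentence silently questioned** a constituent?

No

[S [NP [NP [Det every] [AP [Adj tall] [AP [Adj tall]]] [N balcony]] [Conj or] [NP [Det no] [AP [Adj tall]] [N sentence]]] [VP [AdvP [Adv silently]] [VP [V questioned]]]]
The smallest constituent containing 'no tall sentence silently questioned' is the S spanning 'every tall tall balcony or no tall sentence silently questioned'; no single node in the tree dominates exactly the given words.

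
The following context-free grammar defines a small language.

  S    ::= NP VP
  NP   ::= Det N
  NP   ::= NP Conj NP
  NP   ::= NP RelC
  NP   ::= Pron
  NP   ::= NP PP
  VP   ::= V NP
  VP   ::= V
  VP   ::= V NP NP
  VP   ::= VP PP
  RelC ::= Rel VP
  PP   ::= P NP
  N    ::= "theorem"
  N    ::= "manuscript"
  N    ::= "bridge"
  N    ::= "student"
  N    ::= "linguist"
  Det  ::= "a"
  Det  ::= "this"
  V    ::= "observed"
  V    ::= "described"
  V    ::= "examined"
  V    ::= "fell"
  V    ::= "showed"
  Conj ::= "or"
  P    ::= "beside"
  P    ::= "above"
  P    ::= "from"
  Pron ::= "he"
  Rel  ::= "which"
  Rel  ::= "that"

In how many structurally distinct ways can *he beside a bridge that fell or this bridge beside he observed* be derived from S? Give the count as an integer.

Two of the 7 distinct bracketings:
[S [NP [NP [NP [NP [Pron he]] [PP [P beside] [NP [Det a] [N bridge]]]] [RelC [Rel that] [VP [V fell]]]] [Conj or] [NP [NP [Det this] [N bridge]] [PP [P beside] [NP [Pron he]]]]] [VP [V observed]]]
[S [NP [NP [NP [Pron he]] [PP [P beside] [NP [NP [Det a] [N bridge]] [RelC [Rel that] [VP [V fell]]]]]] [Conj or] [NP [NP [Det this] [N bridge]] [PP [P beside] [NP [Pron he]]]]] [VP [V observed]]]
The trees differ in how a recursive rule is bracketed over the same span.

7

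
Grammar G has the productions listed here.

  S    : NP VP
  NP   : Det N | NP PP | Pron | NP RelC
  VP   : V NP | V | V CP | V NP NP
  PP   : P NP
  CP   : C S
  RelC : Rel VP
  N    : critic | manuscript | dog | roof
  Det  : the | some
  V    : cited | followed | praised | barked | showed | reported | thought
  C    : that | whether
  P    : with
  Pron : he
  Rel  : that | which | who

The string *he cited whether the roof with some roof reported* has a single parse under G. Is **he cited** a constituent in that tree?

No

[S [NP [Pron he]] [VP [V cited] [CP [C whether] [S [NP [NP [Det the] [N roof]] [PP [P with] [NP [Det some] [N roof]]]] [VP [V reported]]]]]]
The smallest constituent containing 'he cited' is the S spanning 'he cited whether the roof with some roof reported'; no single node in the tree dominates exactly the given words.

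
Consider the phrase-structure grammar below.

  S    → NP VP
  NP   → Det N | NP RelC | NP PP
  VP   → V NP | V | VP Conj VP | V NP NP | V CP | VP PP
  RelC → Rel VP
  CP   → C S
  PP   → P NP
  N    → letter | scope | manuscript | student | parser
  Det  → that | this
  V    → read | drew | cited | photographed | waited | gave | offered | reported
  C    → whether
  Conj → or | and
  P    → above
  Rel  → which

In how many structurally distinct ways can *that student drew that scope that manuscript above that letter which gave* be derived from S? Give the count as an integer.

Two of the 3 distinct bracketings:
[S [NP [Det that] [N student]] [VP [V drew] [NP [Det that] [N scope]] [NP [NP [NP [Det that] [N manuscript]] [PP [P above] [NP [Det that] [N letter]]]] [RelC [Rel which] [VP [V gave]]]]]]
[S [NP [Det that] [N student]] [VP [V drew] [NP [Det that] [N scope]] [NP [NP [Det that] [N manuscript]] [PP [P above] [NP [NP [Det that] [N letter]] [RelC [Rel which] [VP [V gave]]]]]]]]
The trees differ in how a recursive rule is bracketed over the same span.

3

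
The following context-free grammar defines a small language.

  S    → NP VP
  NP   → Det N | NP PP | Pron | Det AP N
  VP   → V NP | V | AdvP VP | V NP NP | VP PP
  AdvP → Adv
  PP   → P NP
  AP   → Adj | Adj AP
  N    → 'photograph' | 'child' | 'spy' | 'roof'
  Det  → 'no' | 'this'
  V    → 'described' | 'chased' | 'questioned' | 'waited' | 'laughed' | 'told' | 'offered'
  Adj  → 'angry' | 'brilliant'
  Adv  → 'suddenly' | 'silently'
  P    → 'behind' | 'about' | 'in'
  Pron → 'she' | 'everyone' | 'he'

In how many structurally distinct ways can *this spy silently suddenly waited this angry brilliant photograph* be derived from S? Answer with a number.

[S [NP [Det this] [N spy]] [VP [AdvP [Adv silently]] [VP [AdvP [Adv suddenly]] [VP [V waited] [NP [Det this] [AP [Adj angry] [AP [Adj brilliant]]] [N photograph]]]]]]
No rule offers an alternative attachment or grouping for any span, so this is the only derivation.

1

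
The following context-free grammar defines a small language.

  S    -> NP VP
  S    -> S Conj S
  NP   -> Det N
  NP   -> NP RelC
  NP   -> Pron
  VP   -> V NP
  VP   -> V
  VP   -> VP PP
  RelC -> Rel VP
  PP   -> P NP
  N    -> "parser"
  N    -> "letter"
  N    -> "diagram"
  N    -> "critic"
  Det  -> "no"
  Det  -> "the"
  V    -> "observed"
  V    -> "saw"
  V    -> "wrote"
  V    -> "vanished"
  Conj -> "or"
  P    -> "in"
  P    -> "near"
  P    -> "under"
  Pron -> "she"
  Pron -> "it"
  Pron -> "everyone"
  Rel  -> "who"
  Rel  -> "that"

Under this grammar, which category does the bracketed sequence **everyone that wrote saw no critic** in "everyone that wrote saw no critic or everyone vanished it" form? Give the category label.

[S [S [NP [NP [Pron everyone]] [RelC [Rel that] [VP [V wrote]]]] [VP [V saw] [NP [Det no] [N critic]]]] [Conj or] [S [NP [Pron everyone]] [VP [V vanished] [NP [Pron it]]]]]
The span 'everyone that wrote saw no critic' is the S node built by S → NP VP.

S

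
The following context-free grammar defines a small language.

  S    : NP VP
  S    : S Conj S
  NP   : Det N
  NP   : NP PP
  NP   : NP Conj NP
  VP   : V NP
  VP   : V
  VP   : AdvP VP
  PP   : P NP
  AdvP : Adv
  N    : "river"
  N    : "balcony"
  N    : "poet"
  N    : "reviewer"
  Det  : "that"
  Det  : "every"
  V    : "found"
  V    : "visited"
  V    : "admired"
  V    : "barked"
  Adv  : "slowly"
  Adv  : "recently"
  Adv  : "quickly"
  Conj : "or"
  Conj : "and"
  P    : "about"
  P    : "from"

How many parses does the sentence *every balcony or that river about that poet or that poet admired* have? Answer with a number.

Two of the 5 distinct bracketings:
[S [NP [NP [NP [Det every] [N balcony]] [Conj or] [NP [Det that] [N river]]] [PP [P about] [NP [NP [Det that] [N poet]] [Conj or] [NP [Det that] [N poet]]]]] [VP [V admired]]]
[S [NP [NP [Det every] [N balcony]] [Conj or] [NP [NP [Det that] [N river]] [PP [P about] [NP [NP [Det that] [N poet]] [Conj or] [NP [Det that] [N poet]]]]]] [VP [V admired]]]
The trees differ in how a recursive rule is bracketed over the same span.

5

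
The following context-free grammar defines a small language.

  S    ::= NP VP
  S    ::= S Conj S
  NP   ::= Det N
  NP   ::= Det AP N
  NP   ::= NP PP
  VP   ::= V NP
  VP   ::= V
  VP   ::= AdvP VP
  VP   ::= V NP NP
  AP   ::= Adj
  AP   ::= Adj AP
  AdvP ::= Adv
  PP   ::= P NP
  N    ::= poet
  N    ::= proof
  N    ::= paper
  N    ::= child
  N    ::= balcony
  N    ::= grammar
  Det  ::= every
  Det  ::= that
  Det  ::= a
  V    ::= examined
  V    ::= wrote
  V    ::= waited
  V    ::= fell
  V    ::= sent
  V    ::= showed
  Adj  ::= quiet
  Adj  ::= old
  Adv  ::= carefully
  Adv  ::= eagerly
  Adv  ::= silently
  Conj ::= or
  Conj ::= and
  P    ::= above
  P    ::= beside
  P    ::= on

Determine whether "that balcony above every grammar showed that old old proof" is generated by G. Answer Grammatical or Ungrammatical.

[S [NP [NP [Det that] [N balcony]] [PP [P above] [NP [Det every] [N grammar]]]] [VP [V showed] [NP [Det that] [AP [Adj old] [AP [Adj old]]] [N proof]]]]
The bracketing above is licensed at every node by one of the given productions, with S at the root.

Grammatical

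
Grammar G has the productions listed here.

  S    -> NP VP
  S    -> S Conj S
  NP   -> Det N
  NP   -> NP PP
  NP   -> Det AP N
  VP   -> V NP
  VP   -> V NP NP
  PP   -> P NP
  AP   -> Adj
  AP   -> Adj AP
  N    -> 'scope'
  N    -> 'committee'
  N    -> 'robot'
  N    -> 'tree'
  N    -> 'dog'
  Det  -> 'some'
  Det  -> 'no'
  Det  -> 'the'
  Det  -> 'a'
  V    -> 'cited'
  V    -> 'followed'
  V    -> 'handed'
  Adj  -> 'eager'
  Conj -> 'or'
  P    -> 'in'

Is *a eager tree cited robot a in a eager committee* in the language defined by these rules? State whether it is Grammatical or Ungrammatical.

A V word can never sit immediately before an N word in any string this grammar generates, so the substring 'cited robot' rules out a derivation.

Ungrammatical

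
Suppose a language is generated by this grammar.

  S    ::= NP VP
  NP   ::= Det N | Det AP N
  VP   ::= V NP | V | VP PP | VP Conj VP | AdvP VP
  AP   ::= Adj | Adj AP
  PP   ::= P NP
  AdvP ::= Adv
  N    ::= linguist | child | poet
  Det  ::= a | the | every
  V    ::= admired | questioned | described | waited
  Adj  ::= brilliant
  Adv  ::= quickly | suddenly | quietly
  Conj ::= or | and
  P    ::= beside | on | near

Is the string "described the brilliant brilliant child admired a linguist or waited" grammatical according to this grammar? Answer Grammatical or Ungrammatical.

Ungrammatical

For S → NP VP, no prefix of the string parses as an NP.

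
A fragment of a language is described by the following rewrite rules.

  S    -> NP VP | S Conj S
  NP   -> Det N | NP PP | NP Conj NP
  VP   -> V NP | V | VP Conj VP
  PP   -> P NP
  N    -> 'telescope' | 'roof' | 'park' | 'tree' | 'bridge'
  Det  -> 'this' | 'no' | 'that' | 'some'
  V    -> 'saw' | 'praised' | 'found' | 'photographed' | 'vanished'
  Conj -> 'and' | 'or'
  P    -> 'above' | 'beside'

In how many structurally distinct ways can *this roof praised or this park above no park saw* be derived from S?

[S [S [NP [Det this] [N roof]] [VP [V praised]]] [Conj or] [S [NP [NP [Det this] [N park]] [PP [P above] [NP [Det no] [N park]]]] [VP [V saw]]]]
No rule offers an alternative attachment or grouping for any span, so this is the only derivation.

1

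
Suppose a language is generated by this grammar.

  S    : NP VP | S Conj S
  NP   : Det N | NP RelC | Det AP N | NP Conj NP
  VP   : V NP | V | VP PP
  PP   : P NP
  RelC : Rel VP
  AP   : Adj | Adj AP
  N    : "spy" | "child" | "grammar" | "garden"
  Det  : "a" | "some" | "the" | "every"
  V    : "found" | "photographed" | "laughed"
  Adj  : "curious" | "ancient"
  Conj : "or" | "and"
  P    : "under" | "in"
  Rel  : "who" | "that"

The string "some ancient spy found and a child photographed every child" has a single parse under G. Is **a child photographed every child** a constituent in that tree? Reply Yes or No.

[S [S [NP [Det some] [AP [Adj ancient]] [N spy]] [VP [V found]]] [Conj and] [S [NP [Det a] [N child]] [VP [V photographed] [NP [Det every] [N child]]]]]
The words 'a child photographed every child' are exhaustively dominated by a single S node (built by S → NP VP), so they form a constituent.

Yes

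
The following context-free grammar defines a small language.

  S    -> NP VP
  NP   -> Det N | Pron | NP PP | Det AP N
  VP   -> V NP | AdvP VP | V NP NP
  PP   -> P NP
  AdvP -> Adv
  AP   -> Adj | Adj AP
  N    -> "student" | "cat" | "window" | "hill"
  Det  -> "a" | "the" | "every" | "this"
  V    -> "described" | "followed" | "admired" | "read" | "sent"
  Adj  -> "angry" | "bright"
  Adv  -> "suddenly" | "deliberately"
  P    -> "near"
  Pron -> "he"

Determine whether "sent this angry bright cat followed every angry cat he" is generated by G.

Ungrammatical

For S → NP VP, no prefix of the string parses as an NP.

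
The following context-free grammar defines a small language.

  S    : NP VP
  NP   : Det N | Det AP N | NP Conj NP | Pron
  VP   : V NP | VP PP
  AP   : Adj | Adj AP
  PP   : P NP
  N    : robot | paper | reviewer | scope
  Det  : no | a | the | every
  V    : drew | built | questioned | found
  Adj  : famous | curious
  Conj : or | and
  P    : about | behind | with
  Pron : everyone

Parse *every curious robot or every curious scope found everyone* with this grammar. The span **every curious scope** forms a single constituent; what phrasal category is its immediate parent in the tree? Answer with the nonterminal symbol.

NP

[S [NP [NP [Det every] [AP [Adj curious]] [N robot]] [Conj or] [NP [Det every] [AP [Adj curious]] [N scope]]] [VP [V found] [NP [Pron everyone]]]]
The span 'every curious scope' is the NP node built by NP → Det AP N.
Its mother is the NP built by NP → NP Conj NP.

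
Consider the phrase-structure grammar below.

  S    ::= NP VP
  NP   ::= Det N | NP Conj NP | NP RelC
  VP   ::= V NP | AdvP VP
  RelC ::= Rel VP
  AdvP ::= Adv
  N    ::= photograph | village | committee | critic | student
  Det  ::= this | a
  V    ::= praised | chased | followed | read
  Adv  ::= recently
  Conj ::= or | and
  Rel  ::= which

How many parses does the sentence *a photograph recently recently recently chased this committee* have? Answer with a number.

[S [NP [Det a] [N photograph]] [VP [AdvP [Adv recently]] [VP [AdvP [Adv recently]] [VP [AdvP [Adv recently]] [VP [V chased] [NP [Det this] [N committee]]]]]]]
No rule offers an alternative attachment or grouping for any span, so this is the only derivation.

1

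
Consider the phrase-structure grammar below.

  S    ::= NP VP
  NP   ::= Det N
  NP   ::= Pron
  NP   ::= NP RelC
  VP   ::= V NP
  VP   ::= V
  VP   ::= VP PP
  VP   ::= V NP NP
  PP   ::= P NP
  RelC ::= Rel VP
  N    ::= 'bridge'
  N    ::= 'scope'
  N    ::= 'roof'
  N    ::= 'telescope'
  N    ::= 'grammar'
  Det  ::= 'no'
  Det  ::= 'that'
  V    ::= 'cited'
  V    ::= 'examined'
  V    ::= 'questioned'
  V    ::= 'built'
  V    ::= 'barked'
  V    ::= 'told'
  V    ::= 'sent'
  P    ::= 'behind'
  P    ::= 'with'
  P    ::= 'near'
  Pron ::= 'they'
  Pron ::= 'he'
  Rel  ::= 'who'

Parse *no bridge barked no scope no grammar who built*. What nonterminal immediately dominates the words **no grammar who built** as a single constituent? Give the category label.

NP

[S [NP [Det no] [N bridge]] [VP [V barked] [NP [Det no] [N scope]] [NP [NP [Det no] [N grammar]] [RelC [Rel who] [VP [V built]]]]]]
The span 'no grammar who built' is the NP node built by NP → NP RelC.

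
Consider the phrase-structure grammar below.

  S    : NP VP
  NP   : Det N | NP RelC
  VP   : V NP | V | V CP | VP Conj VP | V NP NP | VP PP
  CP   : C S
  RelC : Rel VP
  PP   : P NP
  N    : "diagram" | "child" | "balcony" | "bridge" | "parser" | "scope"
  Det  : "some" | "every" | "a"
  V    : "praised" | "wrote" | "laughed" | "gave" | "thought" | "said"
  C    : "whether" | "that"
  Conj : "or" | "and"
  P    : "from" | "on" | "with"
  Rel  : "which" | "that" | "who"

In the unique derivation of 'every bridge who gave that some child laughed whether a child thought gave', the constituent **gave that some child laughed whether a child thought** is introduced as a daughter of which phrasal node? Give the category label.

RelC

[S [NP [NP [Det every] [N bridge]] [RelC [Rel who] [VP [V gave] [CP [C that] [S [NP [Det some] [N child]] [VP [V laughed] [CP [C whether] [S [NP [Det a] [N child]] [VP [V thought]]]]]]]]]] [VP [V gave]]]
The span 'gave that some child laughed whether a child thought' is the VP node built by VP → V CP.
Its mother is the RelC built by RelC → Rel VP.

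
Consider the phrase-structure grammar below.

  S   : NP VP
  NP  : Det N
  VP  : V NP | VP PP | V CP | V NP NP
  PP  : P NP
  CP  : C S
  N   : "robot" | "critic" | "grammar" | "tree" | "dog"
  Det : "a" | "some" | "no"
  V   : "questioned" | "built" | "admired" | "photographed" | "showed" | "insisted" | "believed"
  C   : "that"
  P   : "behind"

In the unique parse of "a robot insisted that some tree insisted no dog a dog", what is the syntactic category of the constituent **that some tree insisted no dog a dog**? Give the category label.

CP

S
  NP
    Det: a
    N: robot
  VP
    V: insisted
    CP
      C: that
      S
        NP
          Det: some
          N: tree
        VP
          V: insisted
          NP
            Det: no
            N: dog
          NP
            Det: a
            N: dog
The span 'that some tree insisted no dog a dog' is the CP node built by CP → C S.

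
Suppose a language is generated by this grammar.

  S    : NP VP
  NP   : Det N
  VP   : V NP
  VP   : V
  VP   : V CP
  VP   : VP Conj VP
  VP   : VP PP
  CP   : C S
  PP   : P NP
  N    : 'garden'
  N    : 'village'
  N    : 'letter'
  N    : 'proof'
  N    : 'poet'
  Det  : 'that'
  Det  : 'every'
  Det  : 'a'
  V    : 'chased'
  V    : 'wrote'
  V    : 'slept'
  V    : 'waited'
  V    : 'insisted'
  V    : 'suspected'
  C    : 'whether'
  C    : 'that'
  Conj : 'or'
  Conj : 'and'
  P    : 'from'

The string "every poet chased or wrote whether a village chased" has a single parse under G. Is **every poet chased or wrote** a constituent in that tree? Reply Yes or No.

[S [NP [Det every] [N poet]] [VP [VP [V chased]] [Conj or] [VP [V wrote] [CP [C whether] [S [NP [Det a] [N village]] [VP [V chased]]]]]]]
The smallest constituent containing 'every poet chased or wrote' is the S spanning 'every poet chased or wrote whether a village chased'; no single node in the tree dominates exactly the given words.

No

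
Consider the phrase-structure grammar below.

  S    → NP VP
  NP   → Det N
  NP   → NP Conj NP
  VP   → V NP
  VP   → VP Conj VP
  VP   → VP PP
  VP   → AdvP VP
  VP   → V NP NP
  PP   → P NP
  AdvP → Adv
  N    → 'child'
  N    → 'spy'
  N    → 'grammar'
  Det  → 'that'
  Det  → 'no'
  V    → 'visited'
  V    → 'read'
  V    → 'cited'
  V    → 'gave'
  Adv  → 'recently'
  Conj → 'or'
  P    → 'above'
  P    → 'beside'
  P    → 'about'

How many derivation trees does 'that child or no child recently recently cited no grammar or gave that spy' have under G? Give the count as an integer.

3

Two of the 3 distinct bracketings:
[S [NP [NP [Det that] [N child]] [Conj or] [NP [Det no] [N child]]] [VP [VP [AdvP [Adv recently]] [VP [AdvP [Adv recently]] [VP [V cited] [NP [Det no] [N grammar]]]]] [Conj or] [VP [V gave] [NP [Det that] [N spy]]]]]
[S [NP [NP [Det that] [N child]] [Conj or] [NP [Det no] [N child]]] [VP [AdvP [Adv recently]] [VP [VP [AdvP [Adv recently]] [VP [V cited] [NP [Det no] [N grammar]]]] [Conj or] [VP [V gave] [NP [Det that] [N spy]]]]]]
The trees differ in how a recursive rule is bracketed over the same span.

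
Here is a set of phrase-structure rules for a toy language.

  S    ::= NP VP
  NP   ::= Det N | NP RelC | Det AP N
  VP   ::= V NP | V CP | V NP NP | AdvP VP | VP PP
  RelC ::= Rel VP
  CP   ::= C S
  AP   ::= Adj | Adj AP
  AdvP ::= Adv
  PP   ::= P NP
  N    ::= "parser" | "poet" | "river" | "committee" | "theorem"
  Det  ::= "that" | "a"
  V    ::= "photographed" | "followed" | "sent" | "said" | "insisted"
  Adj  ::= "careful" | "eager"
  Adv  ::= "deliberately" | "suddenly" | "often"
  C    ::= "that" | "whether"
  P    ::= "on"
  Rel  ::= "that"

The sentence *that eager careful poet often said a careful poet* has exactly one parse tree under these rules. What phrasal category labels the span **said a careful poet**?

S
  NP
    Det: that
    AP
      Adj: eager
      AP
        Adj: careful
    N: poet
  VP
    AdvP
      Adv: often
    VP
      V: said
      NP
        Det: a
        AP
          Adj: careful
        N: poet
The span 'said a careful poet' is the VP node built by VP → V NP.

VP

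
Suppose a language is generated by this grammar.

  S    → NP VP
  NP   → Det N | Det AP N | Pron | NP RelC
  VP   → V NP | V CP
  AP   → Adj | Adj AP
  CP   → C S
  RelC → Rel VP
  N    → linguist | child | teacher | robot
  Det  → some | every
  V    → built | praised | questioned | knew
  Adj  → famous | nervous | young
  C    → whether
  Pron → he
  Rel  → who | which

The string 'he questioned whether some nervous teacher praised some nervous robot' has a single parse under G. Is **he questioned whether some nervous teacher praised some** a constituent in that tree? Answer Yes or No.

[S [NP [Pron he]] [VP [V questioned] [CP [C whether] [S [NP [Det some] [AP [Adj nervous]] [N teacher]] [VP [V praised] [NP [Det some] [AP [Adj nervous]] [N robot]]]]]]]
The smallest constituent containing 'he questioned whether some nervous teacher praised some' is the S spanning 'he questioned whether some nervous teacher praised some nervous robot'; no single node in the tree dominates exactly the given words.

No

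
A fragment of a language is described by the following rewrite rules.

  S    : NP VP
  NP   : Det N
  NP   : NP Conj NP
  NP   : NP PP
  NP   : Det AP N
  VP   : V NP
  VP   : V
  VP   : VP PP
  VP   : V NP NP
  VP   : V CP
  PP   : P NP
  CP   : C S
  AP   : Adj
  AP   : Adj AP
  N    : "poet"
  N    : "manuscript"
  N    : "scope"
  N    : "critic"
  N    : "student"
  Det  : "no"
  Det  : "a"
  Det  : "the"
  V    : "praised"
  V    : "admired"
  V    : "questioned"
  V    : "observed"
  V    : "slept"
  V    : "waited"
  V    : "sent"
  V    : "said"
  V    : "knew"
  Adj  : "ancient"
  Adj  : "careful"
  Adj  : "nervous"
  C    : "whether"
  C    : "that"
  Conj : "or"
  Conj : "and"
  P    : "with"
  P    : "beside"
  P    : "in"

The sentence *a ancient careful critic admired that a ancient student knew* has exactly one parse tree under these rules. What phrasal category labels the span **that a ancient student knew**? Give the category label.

CP

[S [NP [Det a] [AP [Adj ancient] [AP [Adj careful]]] [N critic]] [VP [V admired] [CP [C that] [S [NP [Det a] [AP [Adj ancient]] [N student]] [VP [V knew]]]]]]
The span 'that a ancient student knew' is the CP node built by CP → C S.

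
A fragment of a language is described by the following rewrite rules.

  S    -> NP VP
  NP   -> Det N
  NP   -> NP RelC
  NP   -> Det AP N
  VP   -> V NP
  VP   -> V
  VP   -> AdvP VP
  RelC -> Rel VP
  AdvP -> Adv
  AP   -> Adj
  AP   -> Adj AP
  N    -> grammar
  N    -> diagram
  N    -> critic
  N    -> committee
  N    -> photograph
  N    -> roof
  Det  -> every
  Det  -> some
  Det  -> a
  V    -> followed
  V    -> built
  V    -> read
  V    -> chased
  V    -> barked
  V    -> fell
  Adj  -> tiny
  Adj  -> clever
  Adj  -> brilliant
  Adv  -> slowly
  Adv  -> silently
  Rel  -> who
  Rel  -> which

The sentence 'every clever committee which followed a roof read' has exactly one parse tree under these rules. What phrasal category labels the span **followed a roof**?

S
  NP
    NP
      Det: every
      AP
        Adj: clever
      N: committee
    RelC
      Rel: which
      VP
        V: followed
        NP
          Det: a
          N: roof
  VP
    V: read
The span 'followed a roof' is the VP node built by VP → V NP.

VP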